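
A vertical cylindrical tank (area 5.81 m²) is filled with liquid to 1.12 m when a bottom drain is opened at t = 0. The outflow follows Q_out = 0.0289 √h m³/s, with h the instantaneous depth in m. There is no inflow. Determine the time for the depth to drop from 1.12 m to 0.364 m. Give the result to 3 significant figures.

With no inflow, A dh/dt = −0.0289 √h.
∫ h^(−1/2) dh = −(0.0289/A) ∫ dt, giving 2√h = 2√h₀ − (0.0289/A) t.
t = 2A(√h₀ − √h)/0.0289 = 2·5.81·(√1.12 − √0.364)/0.0289
  = 11.620 × (1.0583 − 0.60332) / 0.0289 = 182.94 s.

183 s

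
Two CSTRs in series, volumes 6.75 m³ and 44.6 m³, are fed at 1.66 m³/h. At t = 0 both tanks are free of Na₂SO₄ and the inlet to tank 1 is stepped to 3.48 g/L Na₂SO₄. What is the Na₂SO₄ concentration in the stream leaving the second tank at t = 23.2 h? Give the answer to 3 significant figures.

Each tank obeys Vᵢ dCᵢ/dt = Q(Cᵢ₋₁ − Cᵢ), so τᵢ = Vᵢ/Q.
τ₁ = 6.75/1.66 = 4.0663 h; τ₂ = 44.6/1.66 = 26.867 h.
Tank 1: C₁ = C_in(1 − e^(−t/τ₁)). Tank 2 (τ₁ ≠ τ₂): C₂ = C_in[1 − (τ₁ e^(−t/τ₁) − τ₂ e^(−t/τ₂))/(τ₁ − τ₂)].
At t = 23.2: e^(−t/τ₁) = 0.0033277, e^(−t/τ₂) = 0.42168.
C₂ = 3.48·[1 − (4.0663·0.0033277 − 26.867·0.42168)/(-22.801)] = 3.48·0.50371 = 1.7529 g/L.

1.75 g/L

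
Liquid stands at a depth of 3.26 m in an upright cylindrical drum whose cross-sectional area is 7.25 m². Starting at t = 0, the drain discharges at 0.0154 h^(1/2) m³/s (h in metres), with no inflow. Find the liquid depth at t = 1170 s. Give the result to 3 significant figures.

Unsteady balance on liquid volume: A dh/dt = −0.0154 √h.
Separate and integrate: 2(√h − √h₀) = −(0.0154/A) t.
√h = √3.26 − 0.0154·1170/(2·7.25) = 1.8055 − 1.2426 = 0.56293.
h = 0.56293² = 0.31689 m.

0.317 m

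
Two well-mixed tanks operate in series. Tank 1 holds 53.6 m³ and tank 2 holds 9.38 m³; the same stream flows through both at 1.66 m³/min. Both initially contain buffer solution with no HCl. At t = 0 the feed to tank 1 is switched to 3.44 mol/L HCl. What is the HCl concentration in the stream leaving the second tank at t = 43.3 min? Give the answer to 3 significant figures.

Species balance on tank i: dCᵢ/dt = (Cᵢ₋₁ − Cᵢ)/τᵢ with τᵢ = Vᵢ/Q.
τ₁ = 53.6/1.66 = 32.289 min; τ₂ = 9.38/1.66 = 5.6506 min.
Solving the cascade with C₁(0)=C₂(0)=0 gives C₂(t) = C_in[1 − (τ₁ e^(−t/τ₁) − τ₂ e^(−t/τ₂))/(τ₁ − τ₂)].
At t = 43.3: e^(−t/τ₁) = 0.26158, e^(−t/τ₂) = 0.00046994.
C₂ = 3.44·[1 − (32.289·0.26158 − 5.6506·0.00046994)/(26.639)] = 3.44·0.68303 = 2.3496 mol/L.

2.35 mol/L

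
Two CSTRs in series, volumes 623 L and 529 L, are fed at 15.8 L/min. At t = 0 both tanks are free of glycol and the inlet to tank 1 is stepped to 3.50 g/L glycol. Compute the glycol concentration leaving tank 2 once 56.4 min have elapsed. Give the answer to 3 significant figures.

1.61 g/L

Time constants: τᵢ = Vᵢ/Q for each well-mixed tank.
τ₁ = 623/15.8 = 39.430 min; τ₂ = 529/15.8 = 33.481 min.
Solving the cascade with C₁(0)=C₂(0)=0 gives C₂(t) = C_in[1 − (τ₁ e^(−t/τ₁) − τ₂ e^(−t/τ₂))/(τ₁ − τ₂)].
At t = 56.4: e^(−t/τ₁) = 0.23922, e^(−t/τ₂) = 0.18553.
C₂ = 3.50·[1 − (39.430·0.23922 − 33.481·0.18553)/(5.9494)] = 3.50·0.45863 = 1.6052 g/L.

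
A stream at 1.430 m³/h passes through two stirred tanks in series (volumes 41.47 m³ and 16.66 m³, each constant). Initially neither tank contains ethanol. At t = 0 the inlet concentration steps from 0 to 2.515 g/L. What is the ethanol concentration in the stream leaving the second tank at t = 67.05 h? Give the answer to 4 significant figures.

Each tank obeys Vᵢ dCᵢ/dt = Q(Cᵢ₋₁ − Cᵢ), so τᵢ = Vᵢ/Q.
τ₁ = 41.47/1.430 = 29.0000 h; τ₂ = 16.66/1.430 = 11.6503 h.
Solving the cascade with C₁(0)=C₂(0)=0 gives C₂(t) = C_in[1 − (τ₁ e^(−t/τ₁) − τ₂ e^(−t/τ₂))/(τ₁ − τ₂)].
At t = 67.05: e^(−t/τ₁) = 0.0990561, e^(−t/τ₂) = 0.00316630.
C₂ = 2.515·[1 − (29.0000·0.0990561 − 11.6503·0.00316630)/(17.3497)] = 2.515·0.836554 = 2.10393 g/L.

2.104 g/L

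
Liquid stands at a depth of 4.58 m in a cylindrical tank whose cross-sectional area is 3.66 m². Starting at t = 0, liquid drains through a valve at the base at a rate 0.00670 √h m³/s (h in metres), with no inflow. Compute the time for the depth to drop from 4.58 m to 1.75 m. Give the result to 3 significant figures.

With no inflow, A dh/dt = −0.00670 √h.
∫ h^(−1/2) dh = −(0.00670/A) ∫ dt, giving 2√h = 2√h₀ − (0.00670/A) t.
t = 2A(√h₀ − √h)/0.00670 = 2·3.66·(√4.58 − √1.75)/0.00670
  = 7.3200 × (2.1401 − 1.3229) / 0.00670 = 892.84 s.

893 s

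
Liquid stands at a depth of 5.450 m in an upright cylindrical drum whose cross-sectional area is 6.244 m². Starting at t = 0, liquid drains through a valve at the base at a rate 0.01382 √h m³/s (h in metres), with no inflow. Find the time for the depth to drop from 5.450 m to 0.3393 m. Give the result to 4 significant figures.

With no inflow, A dh/dt = −0.01382 √h.
Separate and integrate: 2(√h − √h₀) = −(0.01382/A) t.
t = 2A(√h₀ − √h)/0.01382 = 2·6.244·(√5.450 − √0.3393)/0.01382
  = 12.4880 × (2.33452 − 0.582495) / 0.01382 = 1583.16 s.

1583 s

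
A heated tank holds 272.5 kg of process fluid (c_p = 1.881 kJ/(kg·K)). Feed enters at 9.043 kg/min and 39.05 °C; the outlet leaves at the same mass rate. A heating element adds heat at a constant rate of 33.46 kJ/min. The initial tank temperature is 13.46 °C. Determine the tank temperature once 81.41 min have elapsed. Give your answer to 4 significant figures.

39.17 °C

M c_p dT/dt = ṁ c_p (T_in − T) + Q̇.
τ = M/ṁ = 30.1338 min; T_ss = T_in + Q̇/(ṁ c_p) = 39.05 + 33.46/(9.043·1.881) = 41.0171 °C.
Solution: T(t) = T_ss + (T₀ − T_ss) e^(−t/τ).
T(81.41) = 41.0171 + (-27.5571)·e^(−81.41/30.1338) = 41.0171 + (-27.5571)·0.0670969 = 39.1681 °C.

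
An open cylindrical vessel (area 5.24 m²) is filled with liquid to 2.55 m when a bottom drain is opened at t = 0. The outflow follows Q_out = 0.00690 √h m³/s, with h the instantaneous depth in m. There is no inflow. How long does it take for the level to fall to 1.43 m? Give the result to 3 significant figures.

609 s

Unsteady balance on liquid volume: A dh/dt = −0.00690 √h.
∫ h^(−1/2) dh = −(0.00690/A) ∫ dt, giving 2√h = 2√h₀ − (0.00690/A) t.
t = 2A(√h₀ − √h)/0.00690 = 2·5.24·(√2.55 − √1.43)/0.00690
  = 10.480 × (1.5969 − 1.1958) / 0.00690 = 609.12 s.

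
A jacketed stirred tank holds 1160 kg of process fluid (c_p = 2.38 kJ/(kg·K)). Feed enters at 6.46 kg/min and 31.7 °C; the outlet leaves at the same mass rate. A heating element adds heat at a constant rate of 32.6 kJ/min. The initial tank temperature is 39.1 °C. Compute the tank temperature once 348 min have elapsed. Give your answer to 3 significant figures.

M c_p dT/dt = ṁ c_p (T_in − T) + Q̇.
Rearrange: dT/dt = (T_ss − T)/τ with τ = M/ṁ = 179.57 min and T_ss = T_in + Q̇/(ṁ c_p) = 33.820 °C.
This is linear first-order; T(t) = T_ss + (T₀ − T_ss) e^(−t/τ).
T(348) = 33.820 + (5.2796)·e^(−348/179.57) = 33.820 + (5.2796)·0.14399 = 34.581 °C.

34.6 °C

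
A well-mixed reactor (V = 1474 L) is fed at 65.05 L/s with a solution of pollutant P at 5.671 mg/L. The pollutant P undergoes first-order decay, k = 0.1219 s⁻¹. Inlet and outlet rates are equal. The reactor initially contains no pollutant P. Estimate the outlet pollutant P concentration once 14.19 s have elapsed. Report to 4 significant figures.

Accumulation = in − out − consumed: V dC/dt = Q C_in − Q C − k V C.
This is linear with rate a = Q/V + k = 0.166032 s⁻¹.
C_ss = Q C_in/(Q + kV) = 1.50737 mg/L; C(t) = C_ss + (C₀ − C_ss) e^(−a t).
C(14.19) = 1.50737 + (-1.50737)·e^(−0.166032·14.19) = 1.50737 + (-1.50737)·0.0947997 = 1.36447 mg/L.

1.364 mg/L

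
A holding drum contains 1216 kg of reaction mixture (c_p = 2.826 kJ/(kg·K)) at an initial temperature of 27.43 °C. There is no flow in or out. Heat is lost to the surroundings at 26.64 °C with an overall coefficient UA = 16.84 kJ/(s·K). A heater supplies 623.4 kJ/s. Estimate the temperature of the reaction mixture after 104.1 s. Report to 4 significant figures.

Lumped-capacitance energy balance: M c_p dT/dt = UA(T_amb − T) + Q̇.
dT/dt = (T_ss − T)/τ with T_ss = T_amb + Q̇/UA = 26.64 + 623.4/16.84 = 63.6590 °C, τ = M c_p/UA = 1216·2.826/16.84 = 204.063 s.
This is linear first-order; T(t) = T_ss + (T₀ − T_ss) e^(−t/τ).
T(104.1) = 63.6590 + (-36.2290)·0.600413 = 41.9066 °C.

41.91 °C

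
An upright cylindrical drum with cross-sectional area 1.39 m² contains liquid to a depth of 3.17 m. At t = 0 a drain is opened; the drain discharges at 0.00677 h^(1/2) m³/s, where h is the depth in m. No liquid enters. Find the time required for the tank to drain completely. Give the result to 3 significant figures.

With no inflow, A dh/dt = −0.00677 √h.
∫ h^(−1/2) dh = −(0.00677/A) ∫ dt, giving 2√h = 2√h₀ − (0.00677/A) t.
Tank is empty when √h = 0: t_empty = 2A√h₀/0.00677.
t_empty = 2·1.39·√3.17/0.00677 = 2.7800·1.7804/0.00677 = 731.12 s.

731 s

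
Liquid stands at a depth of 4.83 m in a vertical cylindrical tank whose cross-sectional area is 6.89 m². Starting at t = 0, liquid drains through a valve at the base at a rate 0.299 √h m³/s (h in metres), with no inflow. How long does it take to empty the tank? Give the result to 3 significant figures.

101 s

A dh/dt = −Q_out = −0.299 √h.
Separate and integrate: 2(√h − √h₀) = −(0.299/A) t.
Set h = 0: 2√h₀ = (0.299/A) t_empty ⇒ t_empty = 2A√h₀/0.299.
t_empty = 2·6.89·√4.83/0.299 = 13.780·2.1977/0.299 = 101.29 s.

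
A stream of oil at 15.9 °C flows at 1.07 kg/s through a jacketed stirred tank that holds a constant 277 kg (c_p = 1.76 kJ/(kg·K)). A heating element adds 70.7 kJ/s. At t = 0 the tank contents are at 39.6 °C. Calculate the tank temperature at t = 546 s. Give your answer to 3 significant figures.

51.8 °C

M c_p dT/dt = ṁ c_p (T_in − T) + Q̇.
Rearrange: dT/dt = (T_ss − T)/τ with τ = M/ṁ = 258.88 s and T_ss = T_in + Q̇/(ṁ c_p) = 53.442 °C.
This is linear first-order; T(t) = T_ss + (T₀ − T_ss) e^(−t/τ).
T(546) = 53.442 + (-13.842)·e^(−546/258.88) = 53.442 + (-13.842)·0.12135 = 51.763 °C.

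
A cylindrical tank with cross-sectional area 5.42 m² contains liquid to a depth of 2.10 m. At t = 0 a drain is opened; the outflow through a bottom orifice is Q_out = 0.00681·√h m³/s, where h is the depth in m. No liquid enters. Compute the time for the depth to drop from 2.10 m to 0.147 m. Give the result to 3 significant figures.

1700 s

A dh/dt = −Q_out = −0.00681 √h.
This is separable: 2 d(√h)/dt = −0.00681/A, so √h = √h₀ − (0.00681/(2A)) t.
t = 2A(√h₀ − √h)/0.00681 = 2·5.42·(√2.10 − √0.147)/0.00681
  = 10.840 × (1.4491 − 0.38341) / 0.00681 = 1696.4 s.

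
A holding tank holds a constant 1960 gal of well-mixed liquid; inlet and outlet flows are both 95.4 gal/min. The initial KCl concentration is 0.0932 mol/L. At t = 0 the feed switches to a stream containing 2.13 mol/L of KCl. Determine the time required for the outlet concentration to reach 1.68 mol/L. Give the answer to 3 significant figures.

Species balance: V dC/dt = Q(C_in − C) ⇒ τ = V/Q = 20.545 min.
C(t) = C_in + (C₀ − C_in) e^(−t/τ). Set C = 1.68 and solve for t:
e^(−t/τ) = (C − C_in)/(C₀ − C_in) = (1.68 − 2.13)/(0.0932 − 2.13) = 0.22093
t = −τ ln(…) = 20.545 × 1.5099 = 31.021 min.

31.0 min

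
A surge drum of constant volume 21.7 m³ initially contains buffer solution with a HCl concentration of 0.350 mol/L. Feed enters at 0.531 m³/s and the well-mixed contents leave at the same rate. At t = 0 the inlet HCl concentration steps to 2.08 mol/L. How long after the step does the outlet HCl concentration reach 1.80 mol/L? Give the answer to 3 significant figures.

Species balance: V dC/dt = Q(C_in − C) ⇒ τ = V/Q = 40.866 s.
C(t) = C_in + (C₀ − C_in) e^(−t/τ). Set C = 1.80 and solve for t:
e^(−t/τ) = (C − C_in)/(C₀ − C_in) = (1.80 − 2.08)/(0.350 − 2.08) = 0.16185
t = −τ ln(…) = 40.866 × 1.8211 = 74.421 s.

74.4 s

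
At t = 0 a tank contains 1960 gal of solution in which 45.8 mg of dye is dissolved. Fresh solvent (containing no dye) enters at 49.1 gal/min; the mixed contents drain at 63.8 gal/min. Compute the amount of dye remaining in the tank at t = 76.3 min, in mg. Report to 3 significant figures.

Let m(t) be the amount of dye. Volume: V(t) = V₀ + (Q_in − Q_out) t = 1960 − 14.700 t; V(76.3) = 838.39 gal.
Solute balance: dm/dt = 0 − Q_out C = −Q_out m/V(t).
Separate: dm/m = −Q_out dt/V(t) ⇒ ln(m/m₀) = −(Q_out/(Q_in−Q_out)) ln(V/V₀).
m = m₀ (V₀/V)^(Q_out/(Q_in−Q_out)) = 45.8 × (1960/838.39)^(-4.3401) = 1.1486 mg.

1.15 mg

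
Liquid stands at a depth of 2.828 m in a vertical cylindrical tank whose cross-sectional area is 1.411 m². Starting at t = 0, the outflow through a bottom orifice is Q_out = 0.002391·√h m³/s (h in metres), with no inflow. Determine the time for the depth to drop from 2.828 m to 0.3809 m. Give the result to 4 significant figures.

A dh/dt = −Q_out = −0.002391 √h.
∫ h^(−1/2) dh = −(0.002391/A) ∫ dt, giving 2√h = 2√h₀ − (0.002391/A) t.
t = 2A(√h₀ − √h)/0.002391 = 2·1.411·(√2.828 − √0.3809)/0.002391
  = 2.82200 × (1.68167 − 0.617171) / 0.002391 = 1256.38 s.

1256 s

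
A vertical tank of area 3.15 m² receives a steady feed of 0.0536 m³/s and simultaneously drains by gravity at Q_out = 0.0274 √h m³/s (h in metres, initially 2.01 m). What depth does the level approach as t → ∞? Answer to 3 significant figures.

3.83 m

Accumulation of liquid (constant cross-section A): A dh/dt = Q_in − 0.0274 √h. At steady state dh/dt = 0:
Q_in = 0.0274 √h_ss ⇒ √h_ss = 0.0536/0.0274 = 1.9562.
h_ss = 1.9562² = 3.8267 m. (Since h₀ = 2.01 m < h_ss, the level will rise toward this value.)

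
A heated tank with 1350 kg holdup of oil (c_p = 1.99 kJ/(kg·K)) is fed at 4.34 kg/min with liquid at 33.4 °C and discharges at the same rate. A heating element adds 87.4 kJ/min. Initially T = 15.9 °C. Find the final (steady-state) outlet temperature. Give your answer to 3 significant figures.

M c_p dT/dt = ṁ c_p (T_in − T) + Q̇.
At steady state dT/dt = 0 ⇒ T_ss = T_in + Q̇/(ṁ c_p) = 33.4 + 87.4/(4.34·1.99) = 43.520 °C.

43.5 °C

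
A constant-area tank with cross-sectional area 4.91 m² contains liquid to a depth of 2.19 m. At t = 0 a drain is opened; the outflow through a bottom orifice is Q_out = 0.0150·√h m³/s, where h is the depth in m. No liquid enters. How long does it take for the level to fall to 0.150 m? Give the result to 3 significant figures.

715 s

With no inflow, A dh/dt = −0.0150 √h.
Separate and integrate: 2(√h − √h₀) = −(0.0150/A) t.
t = 2A(√h₀ − √h)/0.0150 = 2·4.91·(√2.19 − √0.150)/0.0150
  = 9.8200 × (1.4799 − 0.38730) / 0.0150 = 715.27 s.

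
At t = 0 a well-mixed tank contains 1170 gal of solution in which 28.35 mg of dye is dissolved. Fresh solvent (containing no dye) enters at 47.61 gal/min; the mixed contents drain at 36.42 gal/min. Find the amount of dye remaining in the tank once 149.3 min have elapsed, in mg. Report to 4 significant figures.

Total volume: dV/dt = Q_in − Q_out = 11.1900 gal/min, so V(t) = 1170 + 11.1900 t and V(149.3) = 2840.67 gal.
Species balance (pure solvent in): dm/dt = −Q_out · m/V(t).
dm/m = −Q_out dt/(V₀ + 11.1900 t); integrating gives ln(m/m₀) = −(Q_out/(Q_in−Q_out)) ln(V/V₀).
m = m₀ (V₀/V)^(Q_out/(Q_in−Q_out)) = 28.35 × (1170/2840.67)^(3.25469) = 1.58028 mg.

1.580 mg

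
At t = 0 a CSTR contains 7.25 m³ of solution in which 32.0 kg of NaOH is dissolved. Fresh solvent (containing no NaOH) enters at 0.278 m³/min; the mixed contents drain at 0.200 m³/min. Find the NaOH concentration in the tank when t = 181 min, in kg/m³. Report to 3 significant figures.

0.0937 kg/m³

Let m(t) be the amount of NaOH. Volume: V(t) = V₀ + (Q_in − Q_out) t = 7.25 + 0.078000 t; V(181) = 21.368 m³.
Species balance (pure solvent in): dm/dt = −Q_out · m/V(t).
dm/m = −Q_out dt/(V₀ + 0.078000 t); integrating gives ln(m/m₀) = −(Q_out/(Q_in−Q_out)) ln(V/V₀).
m = m₀ (V₀/V)^(Q_out/(Q_in−Q_out)) = 32.0 × (7.25/21.368)^(2.5641) = 2.0021 kg.
C = m/V = 2.0021/21.368 = 0.093698 kg/m³.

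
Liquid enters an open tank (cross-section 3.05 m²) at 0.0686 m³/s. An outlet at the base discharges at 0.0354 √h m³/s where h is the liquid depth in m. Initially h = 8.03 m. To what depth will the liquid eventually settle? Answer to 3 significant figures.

3.76 m

Level balance: A dh/dt = 0.0686 − 0.0354 √h. Setting dh/dt = 0:
Q_in = 0.0354 √h_ss ⇒ √h_ss = 0.0686/0.0354 = 1.9379.
h_ss = 1.9379² = 3.7553 m. (Since h₀ = 8.03 m > h_ss, the level will fall toward this value.)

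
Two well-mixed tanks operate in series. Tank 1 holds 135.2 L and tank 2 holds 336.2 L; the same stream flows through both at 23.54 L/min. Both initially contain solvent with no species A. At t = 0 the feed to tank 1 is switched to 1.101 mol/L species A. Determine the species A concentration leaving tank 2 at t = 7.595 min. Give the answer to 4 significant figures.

0.2163 mol/L

Species balance on tank i: dCᵢ/dt = (Cᵢ₋₁ − Cᵢ)/τᵢ with τᵢ = Vᵢ/Q.
τ₁ = 135.2/23.54 = 5.74342 min; τ₂ = 336.2/23.54 = 14.2821 min.
Solving the cascade with C₁(0)=C₂(0)=0 gives C₂(t) = C_in[1 − (τ₁ e^(−t/τ₁) − τ₂ e^(−t/τ₂))/(τ₁ − τ₂)].
At t = 7.595: e^(−t/τ₁) = 0.266499, e^(−t/τ₂) = 0.587555.
C₂ = 1.101·[1 − (5.74342·0.266499 − 14.2821·0.587555)/(-8.53866)] = 1.101·0.196491 = 0.216337 mol/L.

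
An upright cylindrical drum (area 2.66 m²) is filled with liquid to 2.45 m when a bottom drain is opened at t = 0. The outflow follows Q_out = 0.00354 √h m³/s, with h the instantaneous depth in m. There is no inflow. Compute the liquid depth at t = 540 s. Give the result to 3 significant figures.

Volume balance on the tank: A dh/dt = −0.00354 √h.
∫ h^(−1/2) dh = −(0.00354/A) ∫ dt, giving 2√h = 2√h₀ − (0.00354/A) t.
√h = √2.45 − 0.00354·540/(2·2.66) = 1.5652 − 0.35932 = 1.2059.
h = 1.2059² = 1.4543 m.

1.45 m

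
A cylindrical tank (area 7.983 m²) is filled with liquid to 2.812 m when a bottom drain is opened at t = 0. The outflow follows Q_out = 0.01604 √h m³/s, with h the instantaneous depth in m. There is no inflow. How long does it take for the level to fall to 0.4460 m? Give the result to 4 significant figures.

1004 s

With no inflow, A dh/dt = −0.01604 √h.
Separate and integrate: 2(√h − √h₀) = −(0.01604/A) t.
t = 2A(√h₀ − √h)/0.01604 = 2·7.983·(√2.812 − √0.4460)/0.01604
  = 15.9660 × (1.67690 − 0.667832) / 0.01604 = 1004.41 s.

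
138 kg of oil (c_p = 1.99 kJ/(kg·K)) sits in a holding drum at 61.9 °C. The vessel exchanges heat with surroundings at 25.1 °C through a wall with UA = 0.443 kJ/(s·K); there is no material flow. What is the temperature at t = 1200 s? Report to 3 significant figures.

M c_p dT/dt = −UA(T − T_amb).
dT/dt = (T_ss − T)/τ with T_ss = T_amb = 25.100 °C, τ = M c_p/UA = 138·1.99/0.443 = 619.91 s.
Integrating: T(t) = T_ss + (T₀ − T_ss) e^(−t/τ).
T(1200) = 25.100 + (36.800)·0.14431 = 30.411 °C.

30.4 °C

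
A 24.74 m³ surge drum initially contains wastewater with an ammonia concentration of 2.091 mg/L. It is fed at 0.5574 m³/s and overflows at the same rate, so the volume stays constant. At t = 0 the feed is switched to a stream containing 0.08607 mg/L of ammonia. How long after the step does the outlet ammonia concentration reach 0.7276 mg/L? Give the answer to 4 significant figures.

50.58 s

Transient balance on the dissolved component: V dC/dt = Q(C_in − C), so τ = V/Q = 44.3846 s.
C(t) = C_in + (C₀ − C_in) e^(−t/τ). Set C = 0.7276 and solve for t:
e^(−t/τ) = (C − C_in)/(C₀ − C_in) = (0.7276 − 0.08607)/(2.091 − 0.08607) = 0.319976
t = −τ ln(…) = 44.3846 × 1.13951 = 50.5767 s.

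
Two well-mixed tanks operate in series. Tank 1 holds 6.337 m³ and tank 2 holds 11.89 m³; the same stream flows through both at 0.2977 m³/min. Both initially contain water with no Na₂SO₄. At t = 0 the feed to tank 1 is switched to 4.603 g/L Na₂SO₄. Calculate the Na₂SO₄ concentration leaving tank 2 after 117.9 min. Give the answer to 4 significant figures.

Each tank obeys Vᵢ dCᵢ/dt = Q(Cᵢ₋₁ − Cᵢ), so τᵢ = Vᵢ/Q.
τ₁ = 6.337/0.2977 = 21.2865 min; τ₂ = 11.89/0.2977 = 39.9395 min.
Tank 1: C₁ = C_in(1 − e^(−t/τ₁)). Tank 2 (τ₁ ≠ τ₂): C₂ = C_in[1 − (τ₁ e^(−t/τ₁) − τ₂ e^(−t/τ₂))/(τ₁ − τ₂)].
At t = 117.9: e^(−t/τ₁) = 0.00393158, e^(−t/τ₂) = 0.0522371.
C₂ = 4.603·[1 − (21.2865·0.00393158 − 39.9395·0.0522371)/(-18.6530)] = 4.603·0.892637 = 4.10881 g/L.

4.109 g/L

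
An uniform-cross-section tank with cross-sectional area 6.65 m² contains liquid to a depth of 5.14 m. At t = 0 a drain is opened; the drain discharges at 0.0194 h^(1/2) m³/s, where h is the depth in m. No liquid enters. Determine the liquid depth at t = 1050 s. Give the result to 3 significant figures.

With no inflow, A dh/dt = −0.0194 √h.
Separate and integrate: 2(√h − √h₀) = −(0.0194/A) t.
√h = √5.14 − 0.0194·1050/(2·6.65) = 2.2672 − 1.5316 = 0.73558.
h = 0.73558² = 0.54107 m.

0.541 m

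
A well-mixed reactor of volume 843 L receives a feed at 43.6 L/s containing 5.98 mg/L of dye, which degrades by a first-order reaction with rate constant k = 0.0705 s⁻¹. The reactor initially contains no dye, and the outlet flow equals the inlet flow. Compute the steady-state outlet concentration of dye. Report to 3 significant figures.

V dC/dt = Q(C_in − C) − k V C.
Steady state (dC/dt = 0): C_ss = Q C_in/(Q + kV) = C_in/(1 + kV/Q).
C_ss = 43.6·5.98/(43.6 + 0.0705·843) = 260.73/103.03 = 2.5306 mg/L.

2.53 mg/L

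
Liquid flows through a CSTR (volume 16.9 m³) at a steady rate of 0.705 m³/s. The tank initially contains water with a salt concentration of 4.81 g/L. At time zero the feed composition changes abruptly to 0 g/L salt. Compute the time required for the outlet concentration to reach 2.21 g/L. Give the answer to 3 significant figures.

18.6 s

Mass balance on the solute (V constant): V dC/dt = Q(C_in − C), so τ = V/Q = 23.972 s.
C(t) = C_in + (C₀ − C_in) e^(−t/τ). Set C = 2.21 and solve for t:
e^(−t/τ) = (C − C_in)/(C₀ − C_in) = (2.21 − 0)/(4.81 − 0) = 0.45946
t = −τ ln(…) = 23.972 × 0.77770 = 18.643 s.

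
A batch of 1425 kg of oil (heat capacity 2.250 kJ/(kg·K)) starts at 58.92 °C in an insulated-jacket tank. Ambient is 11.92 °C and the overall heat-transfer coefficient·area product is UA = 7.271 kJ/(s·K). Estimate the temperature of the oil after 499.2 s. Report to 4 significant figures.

M c_p dT/dt = −UA(T − T_amb).
dT/dt = (T_ss − T)/τ with T_ss = T_amb = 11.9200 °C, τ = M c_p/UA = 1425·2.250/7.271 = 440.964 s.
Integrating: T(t) = T_ss + (T₀ − T_ss) e^(−t/τ).
T(499.2) = 11.9200 + (47.0000)·0.322367 = 27.0712 °C.

27.07 °C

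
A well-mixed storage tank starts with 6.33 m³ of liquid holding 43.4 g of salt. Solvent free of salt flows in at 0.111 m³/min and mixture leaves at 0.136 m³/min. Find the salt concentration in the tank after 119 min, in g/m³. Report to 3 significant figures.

0.409 g/m³

Let m(t) be the amount of salt. Volume: V(t) = V₀ + (Q_in − Q_out) t = 6.33 − 0.025000 t; V(119) = 3.3550 m³.
No salt enters, so dm/dt = −Q_out · (m/V).
dm/m = −Q_out dt/(V₀ − 0.025000 t); integrating gives ln(m/m₀) = −(Q_out/(Q_in−Q_out)) ln(V/V₀).
m = m₀ (V₀/V)^(Q_out/(Q_in−Q_out)) = 43.4 × (6.33/3.3550)^(-5.4400) = 1.3728 g.
C = m/V = 1.3728/3.3550 = 0.40919 g/m³.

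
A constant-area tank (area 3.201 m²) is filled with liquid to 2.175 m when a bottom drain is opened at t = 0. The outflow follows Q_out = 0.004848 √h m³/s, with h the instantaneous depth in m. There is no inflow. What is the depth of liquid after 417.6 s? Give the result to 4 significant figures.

With no inflow, A dh/dt = −0.004848 √h.
Separate and integrate: 2(√h − √h₀) = −(0.004848/A) t.
√h = √2.175 − 0.004848·417.6/(2·3.201) = 1.47479 − 0.316233 = 1.15855.
h = 1.15855² = 1.34225 m.

1.342 m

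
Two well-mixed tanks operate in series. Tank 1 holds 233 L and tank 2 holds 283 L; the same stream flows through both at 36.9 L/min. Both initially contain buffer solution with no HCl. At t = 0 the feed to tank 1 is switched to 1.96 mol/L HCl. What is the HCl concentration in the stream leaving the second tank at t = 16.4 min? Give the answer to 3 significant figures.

1.33 mol/L

Time constants: τᵢ = Vᵢ/Q for each well-mixed tank.
τ₁ = 233/36.9 = 6.3144 min; τ₂ = 283/36.9 = 7.6694 min.
Solving the cascade with C₁(0)=C₂(0)=0 gives C₂(t) = C_in[1 − (τ₁ e^(−t/τ₁) − τ₂ e^(−t/τ₂))/(τ₁ − τ₂)].
At t = 16.4: e^(−t/τ₁) = 0.074478, e^(−t/τ₂) = 0.11785.
C₂ = 1.96·[1 − (6.3144·0.074478 − 7.6694·0.11785)/(-1.3550)] = 1.96·0.68006 = 1.3329 mol/L.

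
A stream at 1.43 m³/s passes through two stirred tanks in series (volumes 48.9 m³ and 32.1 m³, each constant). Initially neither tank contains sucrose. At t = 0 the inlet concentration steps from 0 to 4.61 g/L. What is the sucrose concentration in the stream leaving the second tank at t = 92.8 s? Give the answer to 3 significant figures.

Species balance on tank i: dCᵢ/dt = (Cᵢ₋₁ − Cᵢ)/τᵢ with τᵢ = Vᵢ/Q.
τ₁ = 48.9/1.43 = 34.196 s; τ₂ = 32.1/1.43 = 22.448 s.
Tank 1: C₁ = C_in(1 − e^(−t/τ₁)). Tank 2 (τ₁ ≠ τ₂): C₂ = C_in[1 − (τ₁ e^(−t/τ₁) − τ₂ e^(−t/τ₂))/(τ₁ − τ₂)].
At t = 92.8: e^(−t/τ₁) = 0.066286, e^(−t/τ₂) = 0.016017.
C₂ = 4.61·[1 − (34.196·0.066286 − 22.448·0.016017)/(11.748)] = 4.61·0.83767 = 3.8616 g/L.

3.86 g/L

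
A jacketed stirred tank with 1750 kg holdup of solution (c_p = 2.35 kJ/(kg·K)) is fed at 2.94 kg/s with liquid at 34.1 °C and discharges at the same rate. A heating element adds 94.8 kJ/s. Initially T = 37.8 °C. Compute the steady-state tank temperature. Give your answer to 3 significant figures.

M c_p dT/dt = ṁ c_p (T_in − T) + Q̇.
At steady state dT/dt = 0 ⇒ T_ss = T_in + Q̇/(ṁ c_p) = 34.1 + 94.8/(2.94·2.35) = 47.821 °C.

47.8 °C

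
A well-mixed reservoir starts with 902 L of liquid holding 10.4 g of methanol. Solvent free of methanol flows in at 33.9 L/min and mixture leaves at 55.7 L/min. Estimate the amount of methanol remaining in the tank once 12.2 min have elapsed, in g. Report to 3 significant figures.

4.26 g

Let m(t) be the amount of methanol. Volume: V(t) = V₀ + (Q_in − Q_out) t = 902 − 21.800 t; V(12.2) = 636.04 L.
Solute balance: dm/dt = 0 − Q_out C = −Q_out m/V(t).
dm/m = −Q_out dt/(V₀ − 21.800 t); integrating gives ln(m/m₀) = −(Q_out/(Q_in−Q_out)) ln(V/V₀).
m = m₀ (V₀/V)^(Q_out/(Q_in−Q_out)) = 10.4 × (902/636.04)^(-2.5550) = 4.2597 g.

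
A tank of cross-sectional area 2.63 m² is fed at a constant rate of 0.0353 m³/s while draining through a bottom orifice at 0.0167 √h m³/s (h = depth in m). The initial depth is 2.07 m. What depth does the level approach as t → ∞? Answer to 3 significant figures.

A dh/dt = Q_in − 0.0167 √h. Steady state requires inflow = outflow:
Q_in = 0.0167 √h_ss ⇒ √h_ss = 0.0353/0.0167 = 2.1138.
h_ss = 2.1138² = 4.4680 m. (Since h₀ = 2.07 m < h_ss, the level will rise toward this value.)

4.47 m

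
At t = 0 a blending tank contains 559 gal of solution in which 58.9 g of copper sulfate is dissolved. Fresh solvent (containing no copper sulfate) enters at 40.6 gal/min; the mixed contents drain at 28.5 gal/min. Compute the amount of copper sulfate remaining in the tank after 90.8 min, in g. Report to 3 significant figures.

Total volume: dV/dt = Q_in − Q_out = 12.100 gal/min, so V(t) = 559 + 12.100 t and V(90.8) = 1657.7 gal.
Species balance (pure solvent in): dm/dt = −Q_out · m/V(t).
Separate: dm/m = −Q_out dt/V(t) ⇒ ln(m/m₀) = −(Q_out/(Q_in−Q_out)) ln(V/V₀).
m = m₀ (V₀/V)^(Q_out/(Q_in−Q_out)) = 58.9 × (559/1657.7)^(2.3554) = 4.5517 g.

4.55 g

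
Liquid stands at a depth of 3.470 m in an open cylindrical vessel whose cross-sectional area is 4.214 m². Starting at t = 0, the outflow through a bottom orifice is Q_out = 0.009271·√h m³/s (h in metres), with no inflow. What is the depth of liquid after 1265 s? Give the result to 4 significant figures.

0.2221 m

A dh/dt = −Q_out = −0.009271 √h.
∫ h^(−1/2) dh = −(0.009271/A) ∫ dt, giving 2√h = 2√h₀ − (0.009271/A) t.
√h = √3.470 − 0.009271·1265/(2·4.214) = 1.86279 − 1.39153 = 0.471264.
h = 0.471264² = 0.222089 m.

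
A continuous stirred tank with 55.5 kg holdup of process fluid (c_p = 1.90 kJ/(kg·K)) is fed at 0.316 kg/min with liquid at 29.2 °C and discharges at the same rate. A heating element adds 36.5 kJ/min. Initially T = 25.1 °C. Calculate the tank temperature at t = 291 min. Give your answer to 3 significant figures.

Unsteady energy balance on the tank contents: M c_p dT/dt = ṁ c_p (T_in − T) + 36.5.
Rearrange: dT/dt = (T_ss − T)/τ with τ = M/ṁ = 175.63 min and T_ss = T_in + Q̇/(ṁ c_p) = 89.993 °C.
Integrating: T(t) = T_ss + (T₀ − T_ss) e^(−t/τ).
T(291) = 89.993 + (-64.893)·e^(−291/175.63) = 89.993 + (-64.893)·0.19074 = 77.615 °C.

77.6 °C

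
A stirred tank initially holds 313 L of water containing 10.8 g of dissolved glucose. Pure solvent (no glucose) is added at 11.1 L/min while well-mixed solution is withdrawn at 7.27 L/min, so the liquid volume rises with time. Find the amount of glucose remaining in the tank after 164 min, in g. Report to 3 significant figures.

1.34 g

Total volume: dV/dt = Q_in − Q_out = 3.8300 L/min, so V(t) = 313 + 3.8300 t and V(164) = 941.12 L.
No glucose enters, so dm/dt = −Q_out · (m/V).
Separate: dm/m = −Q_out dt/V(t) ⇒ ln(m/m₀) = −(Q_out/(Q_in−Q_out)) ln(V/V₀).
m = m₀ (V₀/V)^(Q_out/(Q_in−Q_out)) = 10.8 × (313/941.12)^(1.8982) = 1.3363 g.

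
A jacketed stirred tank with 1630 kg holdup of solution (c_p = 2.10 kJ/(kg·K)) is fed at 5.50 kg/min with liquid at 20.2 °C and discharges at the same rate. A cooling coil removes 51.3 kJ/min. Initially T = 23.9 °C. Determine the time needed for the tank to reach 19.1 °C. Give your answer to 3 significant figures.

264 min

M c_p dT/dt = ṁ c_p (T_in − T) − Q̇.
τ = M/ṁ = 296.36 min; T_ss = T_in − Q̇/(ṁ c_p) = 15.758 °C.
T(t) = T_ss + (T₀ − T_ss) e^(−t/τ). Set T = 19.1:
e^(−t/τ) = (19.1 − 15.758)/(23.9 − 15.758) = 0.41043
t = −296.36 · ln(0.41043) = 263.92 min.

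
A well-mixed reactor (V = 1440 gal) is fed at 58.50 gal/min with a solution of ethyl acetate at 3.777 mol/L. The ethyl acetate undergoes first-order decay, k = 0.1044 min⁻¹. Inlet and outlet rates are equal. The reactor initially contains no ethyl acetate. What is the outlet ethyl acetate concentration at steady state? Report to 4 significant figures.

1.058 mol/L

V dC/dt = Q(C_in − C) − k V C.
Steady state (dC/dt = 0): C_ss = Q C_in/(Q + kV) = C_in/(1 + kV/Q).
C_ss = 58.50·3.777/(58.50 + 0.1044·1440) = 220.954/208.836 = 1.05803 mol/L.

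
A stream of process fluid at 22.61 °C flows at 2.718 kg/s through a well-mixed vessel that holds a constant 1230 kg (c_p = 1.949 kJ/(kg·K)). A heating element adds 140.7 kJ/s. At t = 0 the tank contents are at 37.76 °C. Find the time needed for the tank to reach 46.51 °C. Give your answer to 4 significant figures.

658.9 s

M c_p dT/dt = ṁ c_p (T_in − T) + Q̇.
τ = M/ṁ = 452.539 s; T_ss = T_in + Q̇/(ṁ c_p) = 49.1703 °C.
T(t) = T_ss + (T₀ − T_ss) e^(−t/τ). Set T = 46.51:
e^(−t/τ) = (46.51 − 49.1703)/(37.76 − 49.1703) = 0.233148
t = −452.539 · ln(0.233148) = 658.933 s.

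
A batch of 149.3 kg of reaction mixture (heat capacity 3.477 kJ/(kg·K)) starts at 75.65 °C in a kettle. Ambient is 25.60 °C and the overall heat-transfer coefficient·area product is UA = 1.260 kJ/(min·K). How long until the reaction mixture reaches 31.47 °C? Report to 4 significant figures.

883.0 min

First-law balance (no shaft work): M c_p dT/dt = −UA(T − T_amb).
τ = M c_p/UA = 411.997 min; T_ss = T_amb = 25.6000 °C.
T(t) = T_ss + (T₀ − T_ss)e^(−t/τ); set T = 31.47:
t = −τ ln[(T − T_ss)/(T₀ − T_ss)] = −411.997 · ln(0.117283) = 882.979 min.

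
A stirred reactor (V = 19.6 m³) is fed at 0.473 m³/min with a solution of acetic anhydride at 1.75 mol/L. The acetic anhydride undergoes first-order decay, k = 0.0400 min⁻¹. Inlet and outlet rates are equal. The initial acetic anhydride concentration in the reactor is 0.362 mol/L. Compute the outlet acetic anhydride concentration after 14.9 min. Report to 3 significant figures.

V dC/dt = Q(C_in − C) − k V C.
dC/dt = (Q/V) C_in − (Q/V + k) C; effective rate a = Q/V + k = 0.024133 + 0.0400 = 0.064133 min⁻¹.
C_ss = Q C_in/(Q + kV) = 0.65851 mol/L; C(t) = C_ss + (C₀ − C_ss) e^(−a t).
C(14.9) = 0.65851 + (-0.29651)·e^(−0.064133·14.9) = 0.65851 + (-0.29651)·0.38459 = 0.54448 mol/L.

0.544 mol/L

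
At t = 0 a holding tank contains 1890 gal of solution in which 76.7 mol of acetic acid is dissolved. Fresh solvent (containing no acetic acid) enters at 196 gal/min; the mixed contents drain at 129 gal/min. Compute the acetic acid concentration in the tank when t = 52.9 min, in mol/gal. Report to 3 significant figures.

Total volume: dV/dt = Q_in − Q_out = 67.000 gal/min, so V(t) = 1890 + 67.000 t and V(52.9) = 5434.3 gal.
Solute balance: dm/dt = 0 − Q_out C = −Q_out m/V(t).
dm/m = −Q_out dt/(V₀ + 67.000 t); integrating gives ln(m/m₀) = −(Q_out/(Q_in−Q_out)) ln(V/V₀).
m = m₀ (V₀/V)^(Q_out/(Q_in−Q_out)) = 76.7 × (1890/5434.3)^(1.9254) = 10.038 mol.
C = m/V = 10.038/5434.3 = 0.0018472 mol/gal.

0.00185 mol/gal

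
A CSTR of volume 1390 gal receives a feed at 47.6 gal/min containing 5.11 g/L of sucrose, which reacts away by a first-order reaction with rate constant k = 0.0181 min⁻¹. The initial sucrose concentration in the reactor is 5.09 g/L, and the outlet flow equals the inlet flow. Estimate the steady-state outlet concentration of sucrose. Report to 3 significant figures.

3.34 g/L

V dC/dt = Q(C_in − C) − k V C.
At steady state: 0 = Q C_in − (Q + kV) C_ss, so C_ss = Q C_in/(Q + kV).
C_ss = 47.6·5.11/(47.6 + 0.0181·1390) = 243.24/72.759 = 3.3430 g/L.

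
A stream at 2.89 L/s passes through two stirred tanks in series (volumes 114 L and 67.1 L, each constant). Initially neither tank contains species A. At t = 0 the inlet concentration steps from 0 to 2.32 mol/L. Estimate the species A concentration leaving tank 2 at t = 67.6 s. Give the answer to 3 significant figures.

Time constants: τᵢ = Vᵢ/Q for each well-mixed tank.
τ₁ = 114/2.89 = 39.446 s; τ₂ = 67.1/2.89 = 23.218 s.
Tank 1: C₁ = C_in(1 − e^(−t/τ₁)). Tank 2 (τ₁ ≠ τ₂): C₂ = C_in[1 − (τ₁ e^(−t/τ₁) − τ₂ e^(−t/τ₂))/(τ₁ − τ₂)].
At t = 67.6: e^(−t/τ₁) = 0.18019, e^(−t/τ₂) = 0.054392.
C₂ = 2.32·[1 − (39.446·0.18019 − 23.218·0.054392)/(16.228)] = 2.32·0.63982 = 1.4844 mol/L.

1.48 mol/L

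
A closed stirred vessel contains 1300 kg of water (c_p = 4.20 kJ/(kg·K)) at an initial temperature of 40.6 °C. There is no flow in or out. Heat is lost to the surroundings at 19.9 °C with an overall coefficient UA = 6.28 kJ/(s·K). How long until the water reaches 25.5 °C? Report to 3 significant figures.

1140 s

Unsteady energy balance on the tank contents: M c_p dT/dt = −UA(T − T_amb).
τ = M c_p/UA = 869.43 s; T_ss = T_amb = 19.900 °C.
T(t) = T_ss + (T₀ − T_ss)e^(−t/τ); set T = 25.5:
t = −τ ln[(T − T_ss)/(T₀ − T_ss)] = −869.43 · ln(0.27053) = 1136.7 s.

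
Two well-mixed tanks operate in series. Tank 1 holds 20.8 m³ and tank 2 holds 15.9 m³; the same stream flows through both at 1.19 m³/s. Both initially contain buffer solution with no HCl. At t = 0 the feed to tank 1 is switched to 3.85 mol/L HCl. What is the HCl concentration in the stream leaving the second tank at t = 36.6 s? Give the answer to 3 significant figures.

Each tank obeys Vᵢ dCᵢ/dt = Q(Cᵢ₋₁ − Cᵢ), so τᵢ = Vᵢ/Q.
τ₁ = 20.8/1.19 = 17.479 s; τ₂ = 15.9/1.19 = 13.361 s.
Solving the cascade with C₁(0)=C₂(0)=0 gives C₂(t) = C_in[1 − (τ₁ e^(−t/τ₁) − τ₂ e^(−t/τ₂))/(τ₁ − τ₂)].
At t = 36.6: e^(−t/τ₁) = 0.12320, e^(−t/τ₂) = 0.064619.
C₂ = 3.85·[1 − (17.479·0.12320 − 13.361·0.064619)/(4.1176)] = 3.85·0.68671 = 2.6438 mol/L.

2.64 mol/L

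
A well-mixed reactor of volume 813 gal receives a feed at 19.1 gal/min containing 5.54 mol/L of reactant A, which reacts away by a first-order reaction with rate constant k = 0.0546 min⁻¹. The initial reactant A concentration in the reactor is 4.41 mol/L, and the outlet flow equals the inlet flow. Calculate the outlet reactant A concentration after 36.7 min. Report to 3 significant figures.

Accumulation = in − out − consumed: V dC/dt = Q C_in − Q C − k V C.
This is linear with rate a = Q/V + k = 0.078093 min⁻¹.
C_ss = Q C_in/(Q + kV) = 1.6666 mol/L; C(t) = C_ss + (C₀ − C_ss) e^(−a t).
C(36.7) = 1.6666 + (2.7434)·e^(−0.078093·36.7) = 1.6666 + (2.7434)·0.056925 = 1.8228 mol/L.

1.82 mol/L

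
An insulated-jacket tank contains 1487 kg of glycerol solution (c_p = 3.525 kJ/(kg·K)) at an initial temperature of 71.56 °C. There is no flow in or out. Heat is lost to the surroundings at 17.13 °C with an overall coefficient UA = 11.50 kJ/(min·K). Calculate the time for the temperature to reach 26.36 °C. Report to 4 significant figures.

Unsteady energy balance on the tank contents: M c_p dT/dt = −UA(T − T_amb).
τ = M c_p/UA = 455.798 min; T_ss = T_amb = 17.1300 °C.
T(t) = T_ss + (T₀ − T_ss)e^(−t/τ); set T = 26.36:
t = −τ ln[(T − T_ss)/(T₀ − T_ss)] = −455.798 · ln(0.169576) = 808.793 min.

808.8 min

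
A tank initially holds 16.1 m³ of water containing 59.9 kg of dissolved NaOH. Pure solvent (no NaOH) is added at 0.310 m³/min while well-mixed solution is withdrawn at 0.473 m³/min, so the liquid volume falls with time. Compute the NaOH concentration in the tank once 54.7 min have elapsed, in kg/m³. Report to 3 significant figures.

0.802 kg/m³

Total volume: dV/dt = Q_in − Q_out = -0.16300 m³/min, so V(t) = 16.1 − 0.16300 t and V(54.7) = 7.1839 m³.
Solute balance: dm/dt = 0 − Q_out C = −Q_out m/V(t).
Separate: dm/m = −Q_out dt/V(t) ⇒ ln(m/m₀) = −(Q_out/(Q_in−Q_out)) ln(V/V₀).
m = m₀ (V₀/V)^(Q_out/(Q_in−Q_out)) = 59.9 × (16.1/7.1839)^(-2.9018) = 5.7601 kg.
C = m/V = 5.7601/7.1839 = 0.80181 kg/m³.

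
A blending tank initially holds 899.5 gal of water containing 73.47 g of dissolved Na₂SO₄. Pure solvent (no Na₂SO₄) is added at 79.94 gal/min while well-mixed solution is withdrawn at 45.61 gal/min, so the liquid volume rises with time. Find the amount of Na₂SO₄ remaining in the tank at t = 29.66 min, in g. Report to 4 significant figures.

Let m(t) be the amount of Na₂SO₄. Volume: V(t) = V₀ + (Q_in − Q_out) t = 899.5 + 34.3300 t; V(29.66) = 1917.73 gal.
Solute balance: dm/dt = 0 − Q_out C = −Q_out m/V(t).
dm/m = −Q_out dt/(V₀ + 34.3300 t); integrating gives ln(m/m₀) = −(Q_out/(Q_in−Q_out)) ln(V/V₀).
m = m₀ (V₀/V)^(Q_out/(Q_in−Q_out)) = 73.47 × (899.5/1917.73)^(1.32858) = 26.8716 g.

26.87 g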